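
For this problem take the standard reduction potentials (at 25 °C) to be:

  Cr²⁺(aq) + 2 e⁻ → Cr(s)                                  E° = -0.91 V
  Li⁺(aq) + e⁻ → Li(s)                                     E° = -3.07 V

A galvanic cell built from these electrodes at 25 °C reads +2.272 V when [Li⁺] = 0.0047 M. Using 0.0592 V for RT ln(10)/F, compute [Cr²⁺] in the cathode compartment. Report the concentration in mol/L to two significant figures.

0.13 M

Cr²⁺/Cr is the cathode, Li⁺/Li the anode: E°cell = +2.16 V, n = 2.
Overall reaction: Cr²⁺(aq) + 2 Li(s) → Cr(s) + 2 Li⁺(aq); Q = [Li⁺]^2/[Cr²⁺]^1.
From E = E° − (0.0592/n) log Q: log Q = (E° − E)·n/0.0592 = (+2.16 − (+2.272))·2/0.0592 = -3.7838.
So 1·log[Cr²⁺] = 2·log(0.0047) − log Q = -4.6558 − (-3.7838) = -0.8720; [Cr²⁺] = 10^(-0.8720) ≈ 0.13 M.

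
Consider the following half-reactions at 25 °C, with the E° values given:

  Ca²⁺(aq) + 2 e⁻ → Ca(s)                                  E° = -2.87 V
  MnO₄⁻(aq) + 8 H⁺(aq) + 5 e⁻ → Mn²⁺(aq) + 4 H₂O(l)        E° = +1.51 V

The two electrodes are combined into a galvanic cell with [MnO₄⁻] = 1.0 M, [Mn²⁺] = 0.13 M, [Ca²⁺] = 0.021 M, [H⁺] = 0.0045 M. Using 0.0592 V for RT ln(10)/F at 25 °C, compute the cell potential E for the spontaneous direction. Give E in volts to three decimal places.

+4.218 V

MnO₄⁻/Mn²⁺ is the cathode (higher E°), Ca²⁺/Ca the anode: E°cell = +1.51 − (-2.87) = +4.38 V, n = 10.
Overall: 2 MnO₄⁻(aq) + 16 H⁺(aq) + 5 Ca(s) → 2 Mn²⁺(aq) + 8 H₂O(l) + 5 Ca²⁺(aq)
Q = [Mn²⁺]^2·[Ca²⁺]^5 / ([MnO₄⁻]^2·[H⁺]^16); log Q = 27.388.
E = E° − (0.0592/n) log Q = +4.38 − (0.0592/10)(27.388) = +4.218 V.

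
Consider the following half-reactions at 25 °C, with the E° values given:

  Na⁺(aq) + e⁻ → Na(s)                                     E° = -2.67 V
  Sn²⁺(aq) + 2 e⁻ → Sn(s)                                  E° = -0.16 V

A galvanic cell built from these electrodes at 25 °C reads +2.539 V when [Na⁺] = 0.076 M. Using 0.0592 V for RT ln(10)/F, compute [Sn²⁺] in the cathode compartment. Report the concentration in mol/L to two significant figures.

Sn²⁺/Sn is the cathode, Na⁺/Na the anode: E°cell = +2.51 V, n = 2.
Overall reaction: Sn²⁺(aq) + 2 Na(s) → Sn(s) + 2 Na⁺(aq); Q = [Na⁺]^2/[Sn²⁺]^1.
From E = E° − (0.0592/n) log Q: log Q = (E° − E)·n/0.0592 = (+2.51 − (+2.539))·2/0.0592 = -0.9797.
So 1·log[Sn²⁺] = 2·log(0.076) − log Q = -2.2384 − (-0.9797) = -1.2587; [Sn²⁺] = 10^(-1.2587) ≈ 0.055 M.

0.055 M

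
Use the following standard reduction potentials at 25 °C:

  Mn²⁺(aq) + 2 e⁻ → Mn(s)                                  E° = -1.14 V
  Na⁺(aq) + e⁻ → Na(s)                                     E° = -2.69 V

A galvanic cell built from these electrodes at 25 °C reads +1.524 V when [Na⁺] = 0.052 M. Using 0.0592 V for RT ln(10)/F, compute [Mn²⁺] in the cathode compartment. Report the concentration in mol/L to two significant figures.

Mn²⁺/Mn is the cathode, Na⁺/Na the anode: E°cell = +1.55 V, n = 2.
Overall reaction: Mn²⁺(aq) + 2 Na(s) → Mn(s) + 2 Na⁺(aq); Q = [Na⁺]^2/[Mn²⁺]^1.
From E = E° − (0.0592/n) log Q: log Q = (E° − E)·n/0.0592 = (+1.55 − (+1.524))·2/0.0592 = 0.8784.
So 1·log[Mn²⁺] = 2·log(0.052) − log Q = -2.5680 − (0.8784) = -3.4464; [Mn²⁺] = 10^(-3.4464) ≈ 0.00036 M.

0.00036 M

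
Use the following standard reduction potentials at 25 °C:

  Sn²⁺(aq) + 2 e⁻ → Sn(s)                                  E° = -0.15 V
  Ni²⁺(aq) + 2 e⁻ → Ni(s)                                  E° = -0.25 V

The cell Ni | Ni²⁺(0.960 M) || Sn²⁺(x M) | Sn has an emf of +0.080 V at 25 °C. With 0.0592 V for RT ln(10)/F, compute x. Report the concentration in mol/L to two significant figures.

Sn²⁺/Sn is the cathode, Ni²⁺/Ni the anode: E°cell = +0.10 V, n = 2.
Overall reaction: Sn²⁺(aq) + Ni(s) → Sn(s) + Ni²⁺(aq); Q = [Ni²⁺]^1/[Sn²⁺]^1.
From E = E° − (0.0592/n) log Q: log Q = (E° − E)·n/0.0592 = (+0.10 − (+0.080))·2/0.0592 = 0.6757.
So 1·log[Sn²⁺] = 1·log(0.96) − log Q = -0.0177 − (0.6757) = -0.6934; [Sn²⁺] = 10^(-0.6934) ≈ 0.20 M.

0.20 M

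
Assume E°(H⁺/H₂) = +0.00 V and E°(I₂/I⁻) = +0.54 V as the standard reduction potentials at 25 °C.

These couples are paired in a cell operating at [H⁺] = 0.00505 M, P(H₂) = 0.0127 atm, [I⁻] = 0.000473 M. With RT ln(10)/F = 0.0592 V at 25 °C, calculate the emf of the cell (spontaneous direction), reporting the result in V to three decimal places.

I₂/I⁻ is the cathode (higher E°), H⁺/H₂ the anode: E°cell = +0.54 − (+0.00) = +0.54 V, n = 2.
Overall: I₂(s) + H₂(g) → 2 I⁻(aq) + 2 H⁺(aq)
Q = [I⁻]^2·[H⁺]^2 / (P(H₂)); log Q = -9.347.
E = E° − (0.0592/n) log Q = +0.54 − (0.0592/2)(-9.347) = +0.817 V.

+0.817 V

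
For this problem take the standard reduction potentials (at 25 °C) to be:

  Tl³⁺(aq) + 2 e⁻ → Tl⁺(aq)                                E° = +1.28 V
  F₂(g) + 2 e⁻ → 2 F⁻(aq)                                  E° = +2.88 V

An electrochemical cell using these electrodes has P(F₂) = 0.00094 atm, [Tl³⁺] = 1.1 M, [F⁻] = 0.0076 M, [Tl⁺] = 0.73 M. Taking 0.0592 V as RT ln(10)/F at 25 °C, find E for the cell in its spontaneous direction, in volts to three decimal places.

+1.631 V

F₂/F⁻ is the cathode (higher E°), Tl³⁺/Tl⁺ the anode: E°cell = +2.88 − (+1.28) = +1.60 V, n = 2.
Overall: F₂(g) + Tl⁺(aq) → 2 F⁻(aq) + Tl³⁺(aq)
Q = [F⁻]^2·[Tl³⁺] / (P(F₂)·[Tl⁺]); log Q = -1.033.
E = E° − (0.0592/n) log Q = +1.60 − (0.0592/2)(-1.033) = +1.631 V.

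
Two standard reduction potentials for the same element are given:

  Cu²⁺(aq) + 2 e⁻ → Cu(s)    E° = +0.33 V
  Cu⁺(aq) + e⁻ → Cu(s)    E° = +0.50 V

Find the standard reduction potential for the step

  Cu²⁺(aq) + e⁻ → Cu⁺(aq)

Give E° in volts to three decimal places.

Sequential free energies add, so n₃E°₃ = n₁E°₁ + n₂E°₂.
With n₃ = 2, and the known step contributing 1×(+0.50) V, the unknown satisfies 1·E° = 2×(+0.33) − 1×(+0.50) = +0.160.
E° = +0.160 / 1 = +0.160 V.

+0.160 V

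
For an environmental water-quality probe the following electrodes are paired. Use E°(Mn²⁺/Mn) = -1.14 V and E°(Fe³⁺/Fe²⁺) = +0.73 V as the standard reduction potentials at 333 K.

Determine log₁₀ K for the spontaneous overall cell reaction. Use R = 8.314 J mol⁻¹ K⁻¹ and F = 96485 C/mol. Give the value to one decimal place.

56.6

Cathode: Fe³⁺/Fe²⁺; anode: Mn²⁺/Mn. E°cell = (+0.73) − (-1.14) = +1.87 V, with n = 2.
ΔG° = −nFE° = −RT ln K, so ln K = nFE°/(RT) = (2)(96485)(+1.87) / ((8.314)(333)) = 130.340.
log₁₀ K = 130.340 / ln 10 = 56.6.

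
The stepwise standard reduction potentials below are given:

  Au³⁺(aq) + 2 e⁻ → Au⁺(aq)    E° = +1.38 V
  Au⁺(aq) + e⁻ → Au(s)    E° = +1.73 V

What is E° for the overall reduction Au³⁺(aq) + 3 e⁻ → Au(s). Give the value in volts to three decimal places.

+1.497 V

Adding the free-energy changes (−nFE°) of the two steps gives −n₃FE°₃ = −n₁FE°₁ − n₂FE°₂.
E°₃ = (2×+1.38 + 1×+1.73) / 3 = (+4.490) / 3 = +1.497 V.
E° values themselves are not directly additive — weighting by electron count is essential.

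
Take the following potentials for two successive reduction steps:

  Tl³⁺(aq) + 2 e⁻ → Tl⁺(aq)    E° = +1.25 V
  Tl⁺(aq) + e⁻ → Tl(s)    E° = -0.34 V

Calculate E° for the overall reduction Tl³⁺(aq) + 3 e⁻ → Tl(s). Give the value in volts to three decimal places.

+0.720 V

Standard free energies of sequential steps add: ΔG°₃ = ΔG°₁ + ΔG°₂, so n₃E°₃ = n₁E°₁ + n₂E°₂.
E°₃ = (2×+1.25 + 1×-0.34) / 3 = (+2.160) / 3 = +0.720 V.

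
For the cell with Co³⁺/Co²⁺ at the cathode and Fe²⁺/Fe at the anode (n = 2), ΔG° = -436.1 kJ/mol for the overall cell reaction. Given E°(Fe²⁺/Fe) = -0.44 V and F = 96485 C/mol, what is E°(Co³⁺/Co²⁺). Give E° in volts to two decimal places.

E°cell = −ΔG°/(nF) = −(-436.1×10³)/((2)(96485)) = +2.260 V.
Since Co³⁺/Co²⁺ is the cathode and Fe²⁺/Fe the anode, E°cell = E°(Co³⁺/Co²⁺) − E°(Fe²⁺/Fe).
So E°(Co³⁺/Co²⁺) = E°cell + E°(Fe²⁺/Fe) = +2.260 + (-0.44) = +1.82 V.

+1.82 V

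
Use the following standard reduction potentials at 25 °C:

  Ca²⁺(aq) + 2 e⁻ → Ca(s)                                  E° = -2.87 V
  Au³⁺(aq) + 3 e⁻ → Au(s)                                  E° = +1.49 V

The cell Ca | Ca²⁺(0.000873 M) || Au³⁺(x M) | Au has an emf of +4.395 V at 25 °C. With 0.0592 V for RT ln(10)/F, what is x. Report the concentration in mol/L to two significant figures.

0.0015 M

Au³⁺/Au is the cathode, Ca²⁺/Ca the anode: E°cell = +4.36 V, n = 6.
Overall reaction: 2 Au³⁺(aq) + 3 Ca(s) → 2 Au(s) + 3 Ca²⁺(aq); Q = [Ca²⁺]^3/[Au³⁺]^2.
From E = E° − (0.0592/n) log Q: log Q = (E° − E)·n/0.0592 = (+4.36 − (+4.395))·6/0.0592 = -3.5473.
So 2·log[Au³⁺] = 3·log(0.000873) − log Q = -9.1770 − (-3.5473) = -5.6297; log[Au³⁺] = -5.6297 / 2 = -2.8148; [Au³⁺] = 10^(-2.8148) ≈ 0.0015 M.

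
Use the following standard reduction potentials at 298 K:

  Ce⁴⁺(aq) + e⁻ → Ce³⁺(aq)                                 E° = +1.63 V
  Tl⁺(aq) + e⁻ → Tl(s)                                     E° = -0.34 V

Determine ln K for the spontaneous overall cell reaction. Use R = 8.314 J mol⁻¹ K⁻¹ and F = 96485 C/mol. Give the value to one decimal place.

76.7

Cathode: Ce⁴⁺/Ce³⁺; anode: Tl⁺/Tl. E°cell = (+1.63) − (-0.34) = +1.97 V, with n = 1.
ΔG° = −nFE° = −RT ln K, so ln K = nFE°/(RT) = (1)(96485)(+1.97) / ((8.314)(298)) = 76.718.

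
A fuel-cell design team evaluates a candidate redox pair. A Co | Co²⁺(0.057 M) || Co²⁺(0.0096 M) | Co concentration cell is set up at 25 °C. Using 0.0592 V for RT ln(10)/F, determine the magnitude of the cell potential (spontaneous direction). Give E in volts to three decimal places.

+0.023 V

For a concentration cell E°cell = 0. The 0.057 M side is the cathode (reduction is favoured where [Co²⁺] is higher).
With n = 2, E = −(0.0592/2) log([Co²⁺]ₐₙ/[Co²⁺]꜀ₐₜ) = −(0.0592/2) log(0.0096/0.057) = −(0.0592/2)(-0.774) = +0.023 V.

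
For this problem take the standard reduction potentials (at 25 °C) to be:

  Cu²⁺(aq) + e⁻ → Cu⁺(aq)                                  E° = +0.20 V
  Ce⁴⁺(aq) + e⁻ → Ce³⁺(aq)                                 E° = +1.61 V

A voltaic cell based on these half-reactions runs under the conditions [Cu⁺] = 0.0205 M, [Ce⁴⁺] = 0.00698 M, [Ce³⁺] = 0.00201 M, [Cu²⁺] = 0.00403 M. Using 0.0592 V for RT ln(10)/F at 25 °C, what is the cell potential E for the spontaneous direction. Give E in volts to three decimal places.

Ce⁴⁺/Ce³⁺ is the cathode (higher E°), Cu²⁺/Cu⁺ the anode: E°cell = +1.61 − (+0.20) = +1.41 V, n = 1.
Overall: Ce⁴⁺(aq) + Cu⁺(aq) → Ce³⁺(aq) + Cu²⁺(aq)
Q = [Ce³⁺]·[Cu²⁺] / ([Ce⁴⁺]·[Cu⁺]); log Q = -1.247.
E = E° − (0.0592/n) log Q = +1.41 − (0.0592/1)(-1.247) = +1.484 V.

+1.484 V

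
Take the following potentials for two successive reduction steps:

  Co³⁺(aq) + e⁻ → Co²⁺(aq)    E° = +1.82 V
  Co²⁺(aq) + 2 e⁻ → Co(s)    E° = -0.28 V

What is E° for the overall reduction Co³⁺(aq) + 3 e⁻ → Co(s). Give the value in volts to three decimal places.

Adding the free-energy changes (−nFE°) of the two steps gives −n₃FE°₃ = −n₁FE°₁ − n₂FE°₂.
E°₃ = (1×+1.82 + 2×-0.28) / 3 = (+1.260) / 3 = +0.420 V.

+0.420 V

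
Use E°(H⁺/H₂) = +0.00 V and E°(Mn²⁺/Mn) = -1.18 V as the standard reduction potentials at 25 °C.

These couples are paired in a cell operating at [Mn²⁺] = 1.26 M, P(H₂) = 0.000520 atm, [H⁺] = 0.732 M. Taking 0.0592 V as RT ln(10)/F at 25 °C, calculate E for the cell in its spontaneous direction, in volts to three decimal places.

+1.266 V

H⁺/H₂ is the cathode (higher E°), Mn²⁺/Mn the anode: E°cell = +0.00 − (-1.18) = +1.18 V, n = 2.
Overall: 2 H⁺(aq) + Mn(s) → H₂(g) + Mn²⁺(aq)
Q = P(H₂)·[Mn²⁺] / ([H⁺]^2); log Q = -2.913.
E = E° − (0.0592/n) log Q = +1.18 − (0.0592/2)(-2.913) = +1.266 V.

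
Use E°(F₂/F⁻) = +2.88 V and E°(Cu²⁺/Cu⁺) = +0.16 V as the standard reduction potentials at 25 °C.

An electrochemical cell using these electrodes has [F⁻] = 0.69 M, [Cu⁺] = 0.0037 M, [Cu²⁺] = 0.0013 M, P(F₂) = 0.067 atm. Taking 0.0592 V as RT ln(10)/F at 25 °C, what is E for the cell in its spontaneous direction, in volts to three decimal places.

+2.722 V

F₂/F⁻ is the cathode (higher E°), Cu²⁺/Cu⁺ the anode: E°cell = +2.88 − (+0.16) = +2.72 V, n = 2.
Overall: F₂(g) + 2 Cu⁺(aq) → 2 F⁻(aq) + 2 Cu²⁺(aq)
Q = [F⁻]^2·[Cu²⁺]^2 / (P(F₂)·[Cu⁺]^2); log Q = -0.057.
E = E° − (0.0592/n) log Q = +2.72 − (0.0592/2)(-0.057) = +2.722 V.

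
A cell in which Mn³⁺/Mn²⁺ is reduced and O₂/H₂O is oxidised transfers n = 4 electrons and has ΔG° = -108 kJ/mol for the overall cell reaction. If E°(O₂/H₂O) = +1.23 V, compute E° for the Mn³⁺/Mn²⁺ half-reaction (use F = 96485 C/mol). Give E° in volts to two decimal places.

+1.51 V

E°cell = −ΔG°/(nF) = −(-108×10³)/((4)(96485)) = +0.280 V.
Since Mn³⁺/Mn²⁺ is the cathode and O₂/H₂O the anode, E°cell = E°(Mn³⁺/Mn²⁺) − E°(O₂/H₂O).
So E°(Mn³⁺/Mn²⁺) = E°cell + E°(O₂/H₂O) = +0.280 + (+1.23) = +1.51 V.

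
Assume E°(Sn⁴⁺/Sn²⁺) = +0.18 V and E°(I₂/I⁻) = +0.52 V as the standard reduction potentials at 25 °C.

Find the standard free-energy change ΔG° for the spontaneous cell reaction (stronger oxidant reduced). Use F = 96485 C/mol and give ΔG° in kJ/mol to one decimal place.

-65.6 kJ/mol

I₂/I⁻ (E° = +0.52 V) is the cathode; Sn⁴⁺/Sn²⁺ (E° = +0.18 V) is the anode, so E°cell = +0.34 V.
Balancing electrons gives n = 2 (lcm of 2 and 2).
ΔG° = −nFE° = −(2)(96485)(+0.34) = -65,610 J = -65.6 kJ/mol.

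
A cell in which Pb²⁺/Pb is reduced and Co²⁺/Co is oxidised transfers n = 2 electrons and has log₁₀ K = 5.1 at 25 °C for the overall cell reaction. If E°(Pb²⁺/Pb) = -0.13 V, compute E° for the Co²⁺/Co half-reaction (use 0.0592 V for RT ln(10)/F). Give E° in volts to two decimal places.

-0.28 V

E°cell = (0.0592/n)·log K = (0.0592/2)(5.1) = +0.151 V.
Since Pb²⁺/Pb is the cathode and Co²⁺/Co the anode, E°cell = E°(Pb²⁺/Pb) − E°(Co²⁺/Co).
So E°(Co²⁺/Co) = E°(Pb²⁺/Pb) − E°cell = (-0.13) − (+0.151) = -0.28 V.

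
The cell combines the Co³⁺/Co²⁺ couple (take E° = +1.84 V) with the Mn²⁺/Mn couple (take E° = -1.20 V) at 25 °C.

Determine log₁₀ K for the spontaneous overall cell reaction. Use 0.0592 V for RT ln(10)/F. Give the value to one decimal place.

Cathode: Co³⁺/Co²⁺; anode: Mn²⁺/Mn. E°cell = +3.04 V, n = 2.
log K = nE°cell / 0.0592 = (2)(+3.04) / 0.0592 = 102.7.

102.7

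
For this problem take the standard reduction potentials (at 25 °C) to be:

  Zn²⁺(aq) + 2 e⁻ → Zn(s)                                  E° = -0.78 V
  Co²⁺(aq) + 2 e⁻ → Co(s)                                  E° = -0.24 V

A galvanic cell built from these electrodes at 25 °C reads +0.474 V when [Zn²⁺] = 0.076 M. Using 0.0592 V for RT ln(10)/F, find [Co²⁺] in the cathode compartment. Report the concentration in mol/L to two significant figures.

Co²⁺/Co is the cathode, Zn²⁺/Zn the anode: E°cell = +0.54 V, n = 2.
Overall reaction: Co²⁺(aq) + Zn(s) → Co(s) + Zn²⁺(aq); Q = [Zn²⁺]^1/[Co²⁺]^1.
From E = E° − (0.0592/n) log Q: log Q = (E° − E)·n/0.0592 = (+0.54 − (+0.474))·2/0.0592 = 2.2297.
So 1·log[Co²⁺] = 1·log(0.076) − log Q = -1.1192 − (2.2297) = -3.3489; [Co²⁺] = 10^(-3.3489) ≈ 0.00045 M.

0.00045 M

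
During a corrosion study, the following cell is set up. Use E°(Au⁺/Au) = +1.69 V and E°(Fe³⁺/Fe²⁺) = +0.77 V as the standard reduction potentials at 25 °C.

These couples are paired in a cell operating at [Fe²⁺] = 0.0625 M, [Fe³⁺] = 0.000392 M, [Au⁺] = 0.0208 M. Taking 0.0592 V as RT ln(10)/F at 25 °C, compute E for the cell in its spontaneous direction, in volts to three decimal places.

Au⁺/Au is the cathode (higher E°), Fe³⁺/Fe²⁺ the anode: E°cell = +1.69 − (+0.77) = +0.92 V, n = 1.
Overall: Au⁺(aq) + Fe²⁺(aq) → Au(s) + Fe³⁺(aq)
Q = [Fe³⁺] / ([Au⁺]·[Fe²⁺]); log Q = -0.521.
E = E° − (0.0592/n) log Q = +0.92 − (0.0592/1)(-0.521) = +0.951 V.

+0.951 V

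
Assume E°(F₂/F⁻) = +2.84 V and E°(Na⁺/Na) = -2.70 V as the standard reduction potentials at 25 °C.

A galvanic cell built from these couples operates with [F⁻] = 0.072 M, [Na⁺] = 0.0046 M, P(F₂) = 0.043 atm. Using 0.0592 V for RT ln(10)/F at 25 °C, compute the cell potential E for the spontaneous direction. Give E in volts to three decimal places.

+5.706 V

F₂/F⁻ is the cathode (higher E°), Na⁺/Na the anode: E°cell = +2.84 − (-2.70) = +5.54 V, n = 2.
Overall: F₂(g) + 2 Na(s) → 2 F⁻(aq) + 2 Na⁺(aq)
Q = [F⁻]^2·[Na⁺]^2 / (P(F₂)); log Q = -5.593.
E = E° − (0.0592/n) log Q = +5.54 − (0.0592/2)(-5.593) = +5.706 V.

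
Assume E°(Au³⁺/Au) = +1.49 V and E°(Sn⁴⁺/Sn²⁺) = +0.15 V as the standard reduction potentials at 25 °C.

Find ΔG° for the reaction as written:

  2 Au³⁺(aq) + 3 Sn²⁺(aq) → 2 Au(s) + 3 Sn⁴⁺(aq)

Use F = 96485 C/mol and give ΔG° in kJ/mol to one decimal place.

-775.7 kJ/mol

As written, Au³⁺/Au is reduced (cathode) and Sn⁴⁺/Sn²⁺ is oxidised (anode), so E°cell = (+1.49) − (+0.15) = +1.34 V.
Balancing electrons gives n = 6.
ΔG° = −nFE° = −(6)(96485)(+1.34) = -775,739 J = -775.7 kJ/mol.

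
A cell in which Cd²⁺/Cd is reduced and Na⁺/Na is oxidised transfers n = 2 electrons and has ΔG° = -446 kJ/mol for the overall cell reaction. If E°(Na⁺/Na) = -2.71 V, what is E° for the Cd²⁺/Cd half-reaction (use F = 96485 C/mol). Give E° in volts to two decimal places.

E°cell = −ΔG°/(nF) = −(-446×10³)/((2)(96485)) = +2.311 V.
Since Cd²⁺/Cd is the cathode and Na⁺/Na the anode, E°cell = E°(Cd²⁺/Cd) − E°(Na⁺/Na).
So E°(Cd²⁺/Cd) = E°cell + E°(Na⁺/Na) = +2.311 + (-2.71) = -0.40 V.

-0.40 V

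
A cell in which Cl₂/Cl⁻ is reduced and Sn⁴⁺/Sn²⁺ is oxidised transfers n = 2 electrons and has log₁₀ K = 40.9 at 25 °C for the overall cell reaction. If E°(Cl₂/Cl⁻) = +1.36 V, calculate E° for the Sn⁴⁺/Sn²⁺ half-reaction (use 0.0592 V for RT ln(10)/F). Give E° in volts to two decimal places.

E°cell = (0.0592/n)·log K = (0.0592/2)(40.9) = +1.211 V.
Since Cl₂/Cl⁻ is the cathode and Sn⁴⁺/Sn²⁺ the anode, E°cell = E°(Cl₂/Cl⁻) − E°(Sn⁴⁺/Sn²⁺).
So E°(Sn⁴⁺/Sn²⁺) = E°(Cl₂/Cl⁻) − E°cell = (+1.36) − (+1.211) = +0.15 V.

+0.15 V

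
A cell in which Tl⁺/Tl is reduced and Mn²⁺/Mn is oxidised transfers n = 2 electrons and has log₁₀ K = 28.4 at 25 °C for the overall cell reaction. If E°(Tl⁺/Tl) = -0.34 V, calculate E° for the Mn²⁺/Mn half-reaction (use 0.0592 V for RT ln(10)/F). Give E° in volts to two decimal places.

E°cell = (0.0592/n)·log K = (0.0592/2)(28.4) = +0.841 V.
Since Tl⁺/Tl is the cathode and Mn²⁺/Mn the anode, E°cell = E°(Tl⁺/Tl) − E°(Mn²⁺/Mn).
So E°(Mn²⁺/Mn) = E°(Tl⁺/Tl) − E°cell = (-0.34) − (+0.841) = -1.18 V.

-1.18 V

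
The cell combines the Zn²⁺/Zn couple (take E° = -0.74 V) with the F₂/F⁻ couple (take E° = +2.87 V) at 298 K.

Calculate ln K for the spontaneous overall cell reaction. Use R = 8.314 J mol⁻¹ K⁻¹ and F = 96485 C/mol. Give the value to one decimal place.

Cathode: F₂/F⁻; anode: Zn²⁺/Zn. E°cell = (+2.87) − (-0.74) = +3.61 V, with n = 2.
ΔG° = −nFE° = −RT ln K, so ln K = nFE°/(RT) = (2)(96485)(+3.61) / ((8.314)(298)) = 281.171.

281.2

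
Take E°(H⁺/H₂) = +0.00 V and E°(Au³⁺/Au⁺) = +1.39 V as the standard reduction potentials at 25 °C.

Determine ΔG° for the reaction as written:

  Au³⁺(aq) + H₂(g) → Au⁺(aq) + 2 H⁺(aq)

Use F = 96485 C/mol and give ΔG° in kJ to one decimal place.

-268.2 kJ

As written, Au³⁺/Au⁺ is reduced (cathode) and H⁺/H₂ is oxidised (anode), so E°cell = (+1.39) − (+0.00) = +1.39 V.
Balancing electrons gives n = 2.
ΔG° = −nFE° = −(2)(96485)(+1.39) = -268,228 J = -268.2 kJ.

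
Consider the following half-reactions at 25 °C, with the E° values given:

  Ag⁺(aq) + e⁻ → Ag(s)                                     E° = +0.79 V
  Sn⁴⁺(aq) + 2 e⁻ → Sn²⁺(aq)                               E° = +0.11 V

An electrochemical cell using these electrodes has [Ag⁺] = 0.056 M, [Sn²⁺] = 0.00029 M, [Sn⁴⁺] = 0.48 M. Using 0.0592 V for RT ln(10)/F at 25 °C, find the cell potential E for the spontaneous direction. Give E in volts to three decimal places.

+0.511 V

Ag⁺/Ag is the cathode (higher E°), Sn⁴⁺/Sn²⁺ the anode: E°cell = +0.79 − (+0.11) = +0.68 V, n = 2.
Overall: 2 Ag⁺(aq) + Sn²⁺(aq) → 2 Ag(s) + Sn⁴⁺(aq)
Q = [Sn⁴⁺] / ([Ag⁺]^2·[Sn²⁺]); log Q = 5.722.
E = E° − (0.0592/n) log Q = +0.68 − (0.0592/2)(5.722) = +0.511 V.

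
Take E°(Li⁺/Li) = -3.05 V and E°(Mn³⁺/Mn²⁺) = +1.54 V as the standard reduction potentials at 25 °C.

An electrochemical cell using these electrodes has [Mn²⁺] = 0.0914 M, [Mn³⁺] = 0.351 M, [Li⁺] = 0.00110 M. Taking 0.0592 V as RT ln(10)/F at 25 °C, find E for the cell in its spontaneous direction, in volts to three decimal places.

+4.800 V

Mn³⁺/Mn²⁺ is the cathode (higher E°), Li⁺/Li the anode: E°cell = +1.54 − (-3.05) = +4.59 V, n = 1.
Overall: Mn³⁺(aq) + Li(s) → Mn²⁺(aq) + Li⁺(aq)
Q = [Mn²⁺]·[Li⁺] / ([Mn³⁺]); log Q = -3.543.
E = E° − (0.0592/n) log Q = +4.59 − (0.0592/1)(-3.543) = +4.800 V.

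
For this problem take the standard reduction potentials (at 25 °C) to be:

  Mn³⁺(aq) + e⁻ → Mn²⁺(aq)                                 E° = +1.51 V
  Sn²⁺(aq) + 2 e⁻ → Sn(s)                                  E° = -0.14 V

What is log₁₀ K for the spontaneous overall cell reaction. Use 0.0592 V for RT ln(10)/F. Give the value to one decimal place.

55.7

Cathode: Mn³⁺/Mn²⁺; anode: Sn²⁺/Sn. E°cell = +1.65 V, n = 2.
log K = nE°cell / 0.0592 = (2)(+1.65) / 0.0592 = 55.7.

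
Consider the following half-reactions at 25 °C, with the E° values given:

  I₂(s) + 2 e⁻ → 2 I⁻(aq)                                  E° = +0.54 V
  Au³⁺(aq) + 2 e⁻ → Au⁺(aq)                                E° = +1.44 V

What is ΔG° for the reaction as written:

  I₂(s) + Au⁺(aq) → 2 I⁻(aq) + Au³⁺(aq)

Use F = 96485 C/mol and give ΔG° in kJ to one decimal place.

+173.7 kJ

As written, I₂/I⁻ is reduced (cathode) and Au³⁺/Au⁺ is oxidised (anode), so E°cell = (+0.54) − (+1.44) = -0.90 V.
Balancing electrons gives n = 2.
ΔG° = −nFE° = −(2)(96485)(-0.90) = 173,673 J = +173.7 kJ.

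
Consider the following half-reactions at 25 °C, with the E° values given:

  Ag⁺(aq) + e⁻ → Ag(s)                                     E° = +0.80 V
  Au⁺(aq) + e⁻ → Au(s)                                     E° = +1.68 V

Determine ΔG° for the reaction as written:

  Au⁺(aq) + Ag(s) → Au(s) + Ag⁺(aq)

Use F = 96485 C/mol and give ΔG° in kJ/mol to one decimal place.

-84.9 kJ/mol

As written, Au⁺/Au is reduced (cathode) and Ag⁺/Ag is oxidised (anode), so E°cell = (+1.68) − (+0.80) = +0.88 V.
Balancing electrons gives n = 1.
ΔG° = −nFE° = −(1)(96485)(+0.88) = -84,907 J = -84.9 kJ/mol.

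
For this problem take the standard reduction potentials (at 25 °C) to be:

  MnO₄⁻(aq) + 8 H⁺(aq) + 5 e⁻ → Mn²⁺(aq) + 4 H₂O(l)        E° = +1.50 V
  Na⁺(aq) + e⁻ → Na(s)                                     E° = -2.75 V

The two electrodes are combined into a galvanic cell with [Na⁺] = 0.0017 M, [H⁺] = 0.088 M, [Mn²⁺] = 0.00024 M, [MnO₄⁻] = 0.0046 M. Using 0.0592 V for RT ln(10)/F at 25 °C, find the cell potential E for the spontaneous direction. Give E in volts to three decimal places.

+4.329 V

MnO₄⁻/Mn²⁺ is the cathode (higher E°), Na⁺/Na the anode: E°cell = +1.50 − (-2.75) = +4.25 V, n = 5.
Overall: MnO₄⁻(aq) + 8 H⁺(aq) + 5 Na(s) → Mn²⁺(aq) + 4 H₂O(l) + 5 Na⁺(aq)
Q = [Mn²⁺]·[Na⁺]^5 / ([MnO₄⁻]·[H⁺]^8); log Q = -6.686.
E = E° − (0.0592/n) log Q = +4.25 − (0.0592/5)(-6.686) = +4.329 V.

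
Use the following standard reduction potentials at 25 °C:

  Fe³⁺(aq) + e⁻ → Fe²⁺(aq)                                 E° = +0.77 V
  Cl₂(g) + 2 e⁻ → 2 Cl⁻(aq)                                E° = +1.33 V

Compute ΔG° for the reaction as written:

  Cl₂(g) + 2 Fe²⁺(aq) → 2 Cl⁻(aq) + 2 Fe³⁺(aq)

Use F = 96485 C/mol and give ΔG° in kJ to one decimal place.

As written, Cl₂/Cl⁻ is reduced (cathode) and Fe³⁺/Fe²⁺ is oxidised (anode), so E°cell = (+1.33) − (+0.77) = +0.56 V.
Balancing electrons gives n = 2.
ΔG° = −nFE° = −(2)(96485)(+0.56) = -108,063 J = -108.1 kJ.

-108.1 kJ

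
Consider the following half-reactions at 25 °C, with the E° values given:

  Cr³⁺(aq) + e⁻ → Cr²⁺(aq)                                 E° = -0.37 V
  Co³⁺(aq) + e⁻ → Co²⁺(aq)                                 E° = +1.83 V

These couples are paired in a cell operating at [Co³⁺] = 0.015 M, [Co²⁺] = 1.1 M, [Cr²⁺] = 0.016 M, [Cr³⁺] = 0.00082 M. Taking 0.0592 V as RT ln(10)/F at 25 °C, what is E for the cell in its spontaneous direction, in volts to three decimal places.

+2.166 V

Co³⁺/Co²⁺ is the cathode (higher E°), Cr³⁺/Cr²⁺ the anode: E°cell = +1.83 − (-0.37) = +2.20 V, n = 1.
Overall: Co³⁺(aq) + Cr²⁺(aq) → Co²⁺(aq) + Cr³⁺(aq)
Q = [Co²⁺]·[Cr³⁺] / ([Co³⁺]·[Cr²⁺]); log Q = 0.575.
E = E° − (0.0592/n) log Q = +2.20 − (0.0592/1)(0.575) = +2.166 V.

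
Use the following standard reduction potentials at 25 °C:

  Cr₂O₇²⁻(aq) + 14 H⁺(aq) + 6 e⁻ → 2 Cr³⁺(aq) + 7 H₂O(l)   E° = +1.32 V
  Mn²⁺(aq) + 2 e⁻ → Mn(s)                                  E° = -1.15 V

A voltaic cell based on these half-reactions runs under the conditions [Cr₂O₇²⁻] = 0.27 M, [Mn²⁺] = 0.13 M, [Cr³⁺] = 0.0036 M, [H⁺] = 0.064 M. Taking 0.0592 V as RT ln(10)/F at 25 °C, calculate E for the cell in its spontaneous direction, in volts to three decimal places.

+2.374 V

Cr₂O₇²⁻/Cr³⁺ is the cathode (higher E°), Mn²⁺/Mn the anode: E°cell = +1.32 − (-1.15) = +2.47 V, n = 6.
Overall: Cr₂O₇²⁻(aq) + 14 H⁺(aq) + 3 Mn(s) → 2 Cr³⁺(aq) + 7 H₂O(l) + 3 Mn²⁺(aq)
Q = [Cr³⁺]^2·[Mn²⁺]^3 / ([Cr₂O₇²⁻]·[H⁺]^14); log Q = 9.737.
E = E° − (0.0592/n) log Q = +2.47 − (0.0592/6)(9.737) = +2.374 V.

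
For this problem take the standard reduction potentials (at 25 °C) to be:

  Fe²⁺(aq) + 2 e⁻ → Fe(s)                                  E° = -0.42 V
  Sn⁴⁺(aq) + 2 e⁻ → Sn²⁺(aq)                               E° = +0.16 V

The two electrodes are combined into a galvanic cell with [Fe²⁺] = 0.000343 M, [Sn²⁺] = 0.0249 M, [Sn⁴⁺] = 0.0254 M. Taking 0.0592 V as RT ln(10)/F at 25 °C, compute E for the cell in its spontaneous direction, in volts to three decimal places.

Sn⁴⁺/Sn²⁺ is the cathode (higher E°), Fe²⁺/Fe the anode: E°cell = +0.16 − (-0.42) = +0.58 V, n = 2.
Overall: Sn⁴⁺(aq) + Fe(s) → Sn²⁺(aq) + Fe²⁺(aq)
Q = [Sn²⁺]·[Fe²⁺] / ([Sn⁴⁺]); log Q = -3.473.
E = E° − (0.0592/n) log Q = +0.58 − (0.0592/2)(-3.473) = +0.683 V.

+0.683 V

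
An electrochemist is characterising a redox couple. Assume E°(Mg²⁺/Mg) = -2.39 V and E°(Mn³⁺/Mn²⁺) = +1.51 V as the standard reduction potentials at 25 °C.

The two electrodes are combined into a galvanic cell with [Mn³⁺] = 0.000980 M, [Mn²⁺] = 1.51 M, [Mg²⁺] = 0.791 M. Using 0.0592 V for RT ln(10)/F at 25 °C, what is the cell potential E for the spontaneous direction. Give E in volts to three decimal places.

Mn³⁺/Mn²⁺ is the cathode (higher E°), Mg²⁺/Mg the anode: E°cell = +1.51 − (-2.39) = +3.90 V, n = 2.
Overall: 2 Mn³⁺(aq) + Mg(s) → 2 Mn²⁺(aq) + Mg²⁺(aq)
Q = [Mn²⁺]^2·[Mg²⁺] / ([Mn³⁺]^2); log Q = 6.274.
E = E° − (0.0592/n) log Q = +3.90 − (0.0592/2)(6.274) = +3.714 V.

+3.714 V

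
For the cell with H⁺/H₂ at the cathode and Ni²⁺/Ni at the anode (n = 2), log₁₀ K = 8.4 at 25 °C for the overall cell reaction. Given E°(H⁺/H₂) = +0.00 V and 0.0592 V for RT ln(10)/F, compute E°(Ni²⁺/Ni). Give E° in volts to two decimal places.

-0.25 V

E°cell = (0.0592/n)·log K = (0.0592/2)(8.4) = +0.249 V.
Since H⁺/H₂ is the cathode and Ni²⁺/Ni the anode, E°cell = E°(H⁺/H₂) − E°(Ni²⁺/Ni).
So E°(Ni²⁺/Ni) = E°(H⁺/H₂) − E°cell = (+0.00) − (+0.249) = -0.25 V.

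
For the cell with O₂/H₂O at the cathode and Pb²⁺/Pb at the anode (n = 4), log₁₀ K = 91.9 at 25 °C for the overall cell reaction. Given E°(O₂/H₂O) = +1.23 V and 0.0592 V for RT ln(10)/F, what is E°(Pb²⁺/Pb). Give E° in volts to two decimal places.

-0.13 V

E°cell = (0.0592/n)·log K = (0.0592/4)(91.9) = +1.360 V.
Since O₂/H₂O is the cathode and Pb²⁺/Pb the anode, E°cell = E°(O₂/H₂O) − E°(Pb²⁺/Pb).
So E°(Pb²⁺/Pb) = E°(O₂/H₂O) − E°cell = (+1.23) − (+1.360) = -0.13 V.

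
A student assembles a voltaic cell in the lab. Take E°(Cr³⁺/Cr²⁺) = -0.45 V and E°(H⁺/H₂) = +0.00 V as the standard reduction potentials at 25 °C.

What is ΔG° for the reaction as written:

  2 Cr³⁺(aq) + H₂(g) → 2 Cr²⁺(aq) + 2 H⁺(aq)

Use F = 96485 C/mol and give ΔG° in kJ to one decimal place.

As written, Cr³⁺/Cr²⁺ is reduced (cathode) and H⁺/H₂ is oxidised (anode), so E°cell = (-0.45) − (+0.00) = -0.45 V.
Balancing electrons gives n = 2.
ΔG° = −nFE° = −(2)(96485)(-0.45) = 86,836 J = +86.8 kJ.

+86.8 kJ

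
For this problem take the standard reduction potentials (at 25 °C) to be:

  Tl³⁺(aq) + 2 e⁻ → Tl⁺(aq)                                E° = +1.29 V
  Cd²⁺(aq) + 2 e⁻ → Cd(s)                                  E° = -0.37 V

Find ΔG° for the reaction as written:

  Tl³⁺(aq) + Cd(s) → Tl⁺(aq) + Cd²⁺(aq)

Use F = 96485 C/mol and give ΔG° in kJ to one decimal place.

-320.3 kJ

As written, Tl³⁺/Tl⁺ is reduced (cathode) and Cd²⁺/Cd is oxidised (anode), so E°cell = (+1.29) − (-0.37) = +1.66 V.
Balancing electrons gives n = 2.
ΔG° = −nFE° = −(2)(96485)(+1.66) = -320,330 J = -320.3 kJ.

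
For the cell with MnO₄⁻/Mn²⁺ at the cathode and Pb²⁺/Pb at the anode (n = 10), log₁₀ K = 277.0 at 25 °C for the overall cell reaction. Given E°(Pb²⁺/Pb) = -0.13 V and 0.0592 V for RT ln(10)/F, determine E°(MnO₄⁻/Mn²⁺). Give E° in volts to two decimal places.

E°cell = (0.0592/n)·log K = (0.0592/10)(277.0) = +1.640 V.
Since MnO₄⁻/Mn²⁺ is the cathode and Pb²⁺/Pb the anode, E°cell = E°(MnO₄⁻/Mn²⁺) − E°(Pb²⁺/Pb).
So E°(MnO₄⁻/Mn²⁺) = E°cell + E°(Pb²⁺/Pb) = +1.640 + (-0.13) = +1.51 V.

+1.51 V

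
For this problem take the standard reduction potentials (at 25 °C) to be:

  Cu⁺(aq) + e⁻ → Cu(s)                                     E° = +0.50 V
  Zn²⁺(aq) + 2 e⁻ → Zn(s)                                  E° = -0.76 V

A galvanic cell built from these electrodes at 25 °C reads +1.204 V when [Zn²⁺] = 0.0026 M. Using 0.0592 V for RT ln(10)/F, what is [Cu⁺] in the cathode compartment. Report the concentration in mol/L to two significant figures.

0.0058 M

Cu⁺/Cu is the cathode, Zn²⁺/Zn the anode: E°cell = +1.26 V, n = 2.
Overall reaction: 2 Cu⁺(aq) + Zn(s) → 2 Cu(s) + Zn²⁺(aq); Q = [Zn²⁺]^1/[Cu⁺]^2.
From E = E° − (0.0592/n) log Q: log Q = (E° − E)·n/0.0592 = (+1.26 − (+1.204))·2/0.0592 = 1.8919.
So 2·log[Cu⁺] = 1·log(0.0026) − log Q = -2.5850 − (1.8919) = -4.4769; log[Cu⁺] = -4.4769 / 2 = -2.2384; [Cu⁺] = 10^(-2.2384) ≈ 0.0058 M.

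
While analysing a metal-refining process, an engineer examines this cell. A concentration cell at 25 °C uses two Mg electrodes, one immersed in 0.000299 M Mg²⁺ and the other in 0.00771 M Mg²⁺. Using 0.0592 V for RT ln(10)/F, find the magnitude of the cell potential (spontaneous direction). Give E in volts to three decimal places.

+0.042 V

For a concentration cell E°cell = 0. The 0.00771 M side is the cathode (reduction is favoured where [Mg²⁺] is higher).
With n = 2, E = −(0.0592/2) log([Mg²⁺]ₐₙ/[Mg²⁺]꜀ₐₜ) = −(0.0592/2) log(0.000299/0.00771) = −(0.0592/2)(-1.411) = +0.042 V.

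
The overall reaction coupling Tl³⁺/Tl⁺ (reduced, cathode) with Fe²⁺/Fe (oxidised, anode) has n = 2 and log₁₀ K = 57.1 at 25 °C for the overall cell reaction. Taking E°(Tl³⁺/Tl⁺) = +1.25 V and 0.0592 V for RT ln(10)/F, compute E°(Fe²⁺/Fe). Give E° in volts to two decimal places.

-0.44 V

E°cell = (0.0592/n)·log K = (0.0592/2)(57.1) = +1.690 V.
Since Tl³⁺/Tl⁺ is the cathode and Fe²⁺/Fe the anode, E°cell = E°(Tl³⁺/Tl⁺) − E°(Fe²⁺/Fe).
So E°(Fe²⁺/Fe) = E°(Tl³⁺/Tl⁺) − E°cell = (+1.25) − (+1.690) = -0.44 V.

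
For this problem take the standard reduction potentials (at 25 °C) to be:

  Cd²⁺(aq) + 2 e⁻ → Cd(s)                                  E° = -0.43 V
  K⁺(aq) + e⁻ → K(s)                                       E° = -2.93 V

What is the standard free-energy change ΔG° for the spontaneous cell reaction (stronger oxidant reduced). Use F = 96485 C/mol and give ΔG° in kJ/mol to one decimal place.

Cd²⁺/Cd (E° = -0.43 V) is the cathode; K⁺/K (E° = -2.93 V) is the anode, so E°cell = +2.50 V.
Balancing electrons gives n = 2 (lcm of 2 and 1).
ΔG° = −nFE° = −(2)(96485)(+2.50) = -482,425 J = -482.4 kJ/mol.

-482.4 kJ/mol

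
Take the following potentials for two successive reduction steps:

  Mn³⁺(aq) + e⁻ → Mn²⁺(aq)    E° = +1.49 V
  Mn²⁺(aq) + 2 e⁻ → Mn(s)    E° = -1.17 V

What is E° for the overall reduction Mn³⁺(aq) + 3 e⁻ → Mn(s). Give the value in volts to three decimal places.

Adding the free-energy changes (−nFE°) of the two steps gives −n₃FE°₃ = −n₁FE°₁ − n₂FE°₂.
E°₃ = (1×+1.49 + 2×-1.17) / 3 = (-0.850) / 3 = -0.283 V.

-0.283 V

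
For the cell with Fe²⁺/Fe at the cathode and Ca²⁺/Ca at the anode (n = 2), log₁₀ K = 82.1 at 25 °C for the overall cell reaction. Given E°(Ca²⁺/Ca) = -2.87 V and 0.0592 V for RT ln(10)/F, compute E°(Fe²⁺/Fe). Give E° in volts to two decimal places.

E°cell = (0.0592/n)·log K = (0.0592/2)(82.1) = +2.430 V.
Since Fe²⁺/Fe is the cathode and Ca²⁺/Ca the anode, E°cell = E°(Fe²⁺/Fe) − E°(Ca²⁺/Ca).
So E°(Fe²⁺/Fe) = E°cell + E°(Ca²⁺/Ca) = +2.430 + (-2.87) = -0.44 V.

-0.44 V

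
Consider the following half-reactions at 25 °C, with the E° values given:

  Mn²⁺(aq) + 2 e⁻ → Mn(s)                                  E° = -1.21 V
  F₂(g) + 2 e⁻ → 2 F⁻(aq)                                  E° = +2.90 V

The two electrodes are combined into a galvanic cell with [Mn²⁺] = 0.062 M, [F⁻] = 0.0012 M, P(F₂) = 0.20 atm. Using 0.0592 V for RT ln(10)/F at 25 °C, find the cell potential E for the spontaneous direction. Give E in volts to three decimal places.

F₂/F⁻ is the cathode (higher E°), Mn²⁺/Mn the anode: E°cell = +2.90 − (-1.21) = +4.11 V, n = 2.
Overall: F₂(g) + Mn(s) → 2 F⁻(aq) + Mn²⁺(aq)
Q = [F⁻]^2·[Mn²⁺] / (P(F₂)); log Q = -6.350.
E = E° − (0.0592/n) log Q = +4.11 − (0.0592/2)(-6.350) = +4.298 V.

+4.298 V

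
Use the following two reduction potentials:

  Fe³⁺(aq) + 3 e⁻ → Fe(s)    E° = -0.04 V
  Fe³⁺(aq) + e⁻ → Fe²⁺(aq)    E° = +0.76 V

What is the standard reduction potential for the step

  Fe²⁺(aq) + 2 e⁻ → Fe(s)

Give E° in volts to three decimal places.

-0.440 V

Sequential free energies add, so n₃E°₃ = n₁E°₁ + n₂E°₂.
With n₃ = 3, and the known step contributing 1×(+0.76) V, the unknown satisfies 2·E° = 3×(-0.04) − 1×(+0.76) = -0.880.
E° = -0.880 / 2 = -0.440 V.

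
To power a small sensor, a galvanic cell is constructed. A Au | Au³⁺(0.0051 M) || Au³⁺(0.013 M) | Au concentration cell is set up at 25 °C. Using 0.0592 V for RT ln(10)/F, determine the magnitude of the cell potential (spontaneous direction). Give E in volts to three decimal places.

For a concentration cell E°cell = 0. The 0.013 M side is the cathode (reduction is favoured where [Au³⁺] is higher).
With n = 3, E = −(0.0592/3) log([Au³⁺]ₐₙ/[Au³⁺]꜀ₐₜ) = −(0.0592/3) log(0.0051/0.013) = −(0.0592/3)(-0.406) = +0.008 V.

+0.008 V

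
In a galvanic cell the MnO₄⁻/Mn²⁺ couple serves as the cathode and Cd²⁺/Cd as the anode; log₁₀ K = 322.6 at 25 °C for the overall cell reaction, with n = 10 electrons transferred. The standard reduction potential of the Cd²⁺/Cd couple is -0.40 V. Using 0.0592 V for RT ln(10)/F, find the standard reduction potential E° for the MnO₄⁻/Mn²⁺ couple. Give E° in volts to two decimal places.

E°cell = (0.0592/n)·log K = (0.0592/10)(322.6) = +1.910 V.
Since MnO₄⁻/Mn²⁺ is the cathode and Cd²⁺/Cd the anode, E°cell = E°(MnO₄⁻/Mn²⁺) − E°(Cd²⁺/Cd).
So E°(MnO₄⁻/Mn²⁺) = E°cell + E°(Cd²⁺/Cd) = +1.910 + (-0.40) = +1.51 V.

+1.51 V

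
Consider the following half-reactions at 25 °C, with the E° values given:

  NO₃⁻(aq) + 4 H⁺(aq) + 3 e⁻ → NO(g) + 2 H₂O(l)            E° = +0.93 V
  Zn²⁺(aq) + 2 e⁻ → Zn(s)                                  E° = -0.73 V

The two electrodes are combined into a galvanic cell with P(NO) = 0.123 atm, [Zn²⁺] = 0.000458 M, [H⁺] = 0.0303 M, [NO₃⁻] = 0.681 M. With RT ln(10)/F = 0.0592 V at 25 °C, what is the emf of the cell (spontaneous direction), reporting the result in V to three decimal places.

+1.654 V

NO₃⁻/NO is the cathode (higher E°), Zn²⁺/Zn the anode: E°cell = +0.93 − (-0.73) = +1.66 V, n = 6.
Overall: 2 NO₃⁻(aq) + 8 H⁺(aq) + 3 Zn(s) → 2 NO(g) + 4 H₂O(l) + 3 Zn²⁺(aq)
Q = P(NO)^2·[Zn²⁺]^3 / ([NO₃⁻]^2·[H⁺]^8); log Q = 0.645.
E = E° − (0.0592/n) log Q = +1.66 − (0.0592/6)(0.645) = +1.654 V.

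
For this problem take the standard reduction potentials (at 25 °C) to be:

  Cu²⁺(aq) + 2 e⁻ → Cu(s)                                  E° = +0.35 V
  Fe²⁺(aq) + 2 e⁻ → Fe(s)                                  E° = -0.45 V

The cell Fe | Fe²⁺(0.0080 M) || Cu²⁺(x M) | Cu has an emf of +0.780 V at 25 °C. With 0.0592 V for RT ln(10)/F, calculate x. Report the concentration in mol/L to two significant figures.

Cu²⁺/Cu is the cathode, Fe²⁺/Fe the anode: E°cell = +0.80 V, n = 2.
Overall reaction: Cu²⁺(aq) + Fe(s) → Cu(s) + Fe²⁺(aq); Q = [Fe²⁺]^1/[Cu²⁺]^1.
From E = E° − (0.0592/n) log Q: log Q = (E° − E)·n/0.0592 = (+0.80 − (+0.780))·2/0.0592 = 0.6757.
So 1·log[Cu²⁺] = 1·log(0.008) − log Q = -2.0969 − (0.6757) = -2.7726; [Cu²⁺] = 10^(-2.7726) ≈ 0.0017 M.

0.0017 M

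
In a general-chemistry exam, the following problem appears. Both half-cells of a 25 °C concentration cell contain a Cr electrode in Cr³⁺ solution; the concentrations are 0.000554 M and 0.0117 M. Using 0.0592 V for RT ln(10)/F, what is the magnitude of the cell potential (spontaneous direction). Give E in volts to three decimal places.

For a concentration cell E°cell = 0. The 0.0117 M side is the cathode (reduction is favoured where [Cr³⁺] is higher).
With n = 3, E = −(0.0592/3) log([Cr³⁺]ₐₙ/[Cr³⁺]꜀ₐₜ) = −(0.0592/3) log(0.000554/0.0117) = −(0.0592/3)(-1.325) = +0.026 V.

+0.026 V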